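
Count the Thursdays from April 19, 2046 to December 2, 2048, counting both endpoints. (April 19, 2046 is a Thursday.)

April 19, 2046 is a Thursday; the first Thursday on or after it is April 19, 2046.
From April 19, 2046 to December 2, 2048: 256 + 365 + 337 = 958 days (rest of 2046, 2047, to December 2, 2048 in 2048).
958 ÷ 7 = 136 full weeks with remainder 6, so 136 more Thursdays after the first → 137.

137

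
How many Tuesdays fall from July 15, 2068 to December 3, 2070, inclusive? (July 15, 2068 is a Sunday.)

July 15, 2068 is a Sunday; the first Tuesday on or after it is July 17, 2068 (2 days later).
From July 17, 2068 to December 3, 2070: 167 + 365 + 337 = 869 days (rest of 2068, 2069, to December 3, 2070 in 2070).
869 ÷ 7 = 124 full weeks with remainder 1, so 124 more Tuesdays after the first → 125.

125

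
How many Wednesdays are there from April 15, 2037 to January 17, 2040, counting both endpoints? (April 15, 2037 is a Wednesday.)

April 15, 2037 is a Wednesday; the first Wednesday on or after it is April 15, 2037.
From April 15, 2037 to January 17, 2040: 260 + 365 + 365 + 17 = 1007 days (rest of 2037, 2038, 2039, to January 17, 2040 in 2040).
1007 ÷ 7 = 143 full weeks with remainder 6, so 143 more Wednesdays after the first → 144.

144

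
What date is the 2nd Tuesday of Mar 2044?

Mar 8, 2044

The first Tuesday of Mar 2044 is Mar 1.
The 2nd Tuesday is 1 weeks later: 1 + 7 = 8.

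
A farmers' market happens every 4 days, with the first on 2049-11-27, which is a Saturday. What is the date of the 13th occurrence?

The 13th occurrence is 12 intervals after the first: 12 × 4 = 48 days after 2049-11-27.
November has 30 days — 3 days to the end of November leaves 45.
December has 31 days (14 left).
14 days into January → 2050-01-14.

2050-01-14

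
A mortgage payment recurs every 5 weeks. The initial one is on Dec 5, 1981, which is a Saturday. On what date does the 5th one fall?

Apr 24, 1982

The 5th occurrence is 4 intervals after the first: 4 × 35 = 140 days after Dec 5, 1981.
Dec has 31 days — 26 days to the end of Dec leaves 114.
Jan has 31 days (83 left).
Feb has 28 days (55 left).
Mar has 31 days (24 left).
24 days into Apr → Apr 24, 1982.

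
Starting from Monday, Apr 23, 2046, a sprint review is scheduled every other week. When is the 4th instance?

Jun 4, 2046

The 4th occurrence is 3 intervals after the first: 3 × 14 = 42 days after Apr 23, 2046.
Apr has 30 days — 7 days to the end of Apr leaves 35.
May has 31 days (4 left).
4 days into Jun → Jun 4, 2046.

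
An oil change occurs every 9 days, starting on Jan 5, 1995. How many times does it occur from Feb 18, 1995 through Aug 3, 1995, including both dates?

Occurrences land 9·i days after Jan 5, 1995 for i = 0, 1, 2, …
Feb 18, 1995 is 44 days after the start; 44 ÷ 9 = 4 remainder 8; since the remainder is 8, round up to i = 5. First occurrence in the window: #6 on Feb 19, 1995 (5×9 = 45 days in).
Aug 3, 1995 is 210 days after the start; 210 ÷ 9 = 23 remainder 3. Last occurrence in the window: #24 on Jul 31, 1995.
Occurrences #6 through #24: 19 in total.

19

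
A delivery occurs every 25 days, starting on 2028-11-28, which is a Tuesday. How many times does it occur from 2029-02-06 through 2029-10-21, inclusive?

Occurrences land 25·i days after 2028-11-28 for i = 0, 1, 2, …
2029-02-06 is 70 days after the start; 70 ÷ 25 = 2 remainder 20; since the remainder is 20, round up to i = 3. First occurrence in the window: #4 on 2029-02-11 (3×25 = 75 days in).
2029-10-21 is 327 days after the start; 327 ÷ 25 = 13 remainder 2. Last occurrence in the window: #14 on 2029-10-19.
Occurrences #4 through #14: 11 in total.

11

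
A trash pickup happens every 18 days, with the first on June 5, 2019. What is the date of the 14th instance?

January 25, 2020

The 14th occurrence is 13 intervals after the first: 13 × 18 = 234 days after June 5, 2019.
June has 30 days — 25 days to the end of June leaves 209.
July has 31 days (178 left).
August has 31 days (147 left).
September has 30 days (117 left).
October has 31 days (86 left).
November has 30 days (56 left).
December has 31 days (25 left).
25 days into January → January 25, 2020.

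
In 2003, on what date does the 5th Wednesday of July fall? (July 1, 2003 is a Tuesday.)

30 July 2003

July 2003 begins on a Tuesday, so the first Wednesday is July 2 (1 day later).
The 5th Wednesday is 4 weeks later: 2 + 28 = 30.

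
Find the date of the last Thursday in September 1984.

September 1984 begins on a Saturday, so the first Thursday is September 6 (5 days later).
September 1984 has 30 days. Adding weeks: 6, 13, 20, 27 — the last one ≤ 30 is the 27th.

September 27, 1984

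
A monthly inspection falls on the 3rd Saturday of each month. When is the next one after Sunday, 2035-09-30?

September 2035 starts on a Saturday; its first Saturday is the 1st, so the 3rd Saturday is the 15th — 2035-09-15.
That is not after 2035-09-30, so look at October 2035.
October 2035 starts on a Monday; its first Saturday is the 6th, so the 3rd Saturday is the 20th — 2035-10-20.

2035-10-20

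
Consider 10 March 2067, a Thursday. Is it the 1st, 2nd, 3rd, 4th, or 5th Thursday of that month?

Day 10 falls in week ⌈10/7⌉ of the month.
Days 1–7 hold the 1st Thursday, 8–14 the 2nd, 15–21 the 3rd, 22–28 the 4th, 29–31 the 5th.
10 is in the range for the 2nd.

2nd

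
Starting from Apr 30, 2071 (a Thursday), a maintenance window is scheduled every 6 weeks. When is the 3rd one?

The 3rd occurrence is 2 intervals after the first: 2 × 42 = 84 days after Apr 30, 2071.
Apr has 30 days — 0 days to the end of Apr leaves 84.
May has 31 days (53 left).
Jun has 30 days (23 left).
23 days into Jul → Jul 23, 2071.

Jul 23, 2071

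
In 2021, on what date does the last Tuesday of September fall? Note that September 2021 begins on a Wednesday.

September 2021 begins on a Wednesday, so the first Tuesday is September 7 (6 days later).
September 2021 has 30 days. Adding weeks: 7, 14, 21, 28 — the last one ≤ 30 is the 28th.

28 September 2021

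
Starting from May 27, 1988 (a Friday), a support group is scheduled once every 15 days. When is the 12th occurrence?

The 12th occurrence is 11 intervals after the first: 11 × 15 = 165 days after May 27, 1988.
May has 31 days — 4 days to the end of May leaves 161.
Jun has 30 days (131 left).
Jul has 31 days (100 left).
Aug has 31 days (69 left).
Sep has 30 days (39 left).
Oct has 31 days (8 left).
8 days into Nov → Nov 8, 1988.

Nov 8, 1988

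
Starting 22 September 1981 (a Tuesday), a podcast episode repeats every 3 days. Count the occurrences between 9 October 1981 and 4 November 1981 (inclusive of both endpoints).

9

Occurrences land 3·i days after 22 September 1981 for i = 0, 1, 2, …
9 October 1981 is 17 days after the start; 17 ÷ 3 = 5 remainder 2; since the remainder is 2, round up to i = 6. First occurrence in the window: #7 on 10 October 1981 (6×3 = 18 days in).
4 November 1981 is 43 days after the start; 43 ÷ 3 = 14 remainder 1. Last occurrence in the window: #15 on 3 November 1981.
Occurrences #7 through #15: 9 in total.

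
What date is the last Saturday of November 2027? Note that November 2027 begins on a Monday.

2027-11-27

November 2027 begins on a Monday, so the first Saturday is November 6 (5 days later).
November 2027 has 30 days. Adding weeks: 6, 13, 20, 27 — the last one ≤ 30 is the 27th.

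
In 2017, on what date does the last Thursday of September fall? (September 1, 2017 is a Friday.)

September 2017 begins on a Friday, so the first Thursday is September 7 (6 days later).
September 2017 has 30 days. Adding weeks: 7, 14, 21, 28 — the last one ≤ 30 is the 28th.

2017-09-28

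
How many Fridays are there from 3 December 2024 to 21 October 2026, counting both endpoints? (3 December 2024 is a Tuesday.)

98

3 December 2024 is a Tuesday; the first Friday on or after it is 6 December 2024 (3 days later).
From 6 December 2024 to 21 October 2026: 25 + 365 + 294 = 684 days (rest of 2024, 2025, to 21 October 2026 in 2026).
684 ÷ 7 = 97 full weeks with remainder 5, so 97 more Fridays after the first → 98.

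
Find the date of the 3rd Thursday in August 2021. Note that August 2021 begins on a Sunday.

August 2021 begins on a Sunday, so the first Thursday is August 5 (4 days later).
The 3rd Thursday is 2 weeks later: 5 + 14 = 19.

2021-08-19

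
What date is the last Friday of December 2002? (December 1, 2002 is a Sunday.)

December 2002 begins on a Sunday, so the first Friday is December 6 (5 days later).
December 2002 has 31 days. Adding weeks: 6, 13, 20, 27 — the last one ≤ 31 is the 27th.

27 December 2002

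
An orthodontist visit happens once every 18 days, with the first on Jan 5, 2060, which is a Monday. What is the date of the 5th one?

The 5th occurrence is 4 intervals after the first: 4 × 18 = 72 days after Jan 5, 2060.
Jan has 31 days — 26 days to the end of Jan leaves 46.
Feb has 29 days (17 left).
17 days into Mar → Mar 17, 2060.

Mar 17, 2060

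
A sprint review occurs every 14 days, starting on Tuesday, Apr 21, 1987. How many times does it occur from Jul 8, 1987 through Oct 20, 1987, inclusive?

Occurrences land 14·i days after Apr 21, 1987 for i = 0, 1, 2, …
Jul 8, 1987 is 78 days after the start; 78 ÷ 14 = 5 remainder 8; since the remainder is 8, round up to i = 6. First occurrence in the window: #7 on Jul 14, 1987 (6×14 = 84 days in).
Oct 20, 1987 is 182 days after the start; 182 ÷ 14 = 13 remainder 0. Last occurrence in the window: #14 on Oct 20, 1987.
Occurrences #7 through #14: 8 in total.

8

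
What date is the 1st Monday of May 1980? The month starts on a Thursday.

May 5, 1980

May 1980 begins on a Thursday, so the first Monday is May 5 (4 days later).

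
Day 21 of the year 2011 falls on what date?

Jan 21, 2011

21 into Jan → Jan 21.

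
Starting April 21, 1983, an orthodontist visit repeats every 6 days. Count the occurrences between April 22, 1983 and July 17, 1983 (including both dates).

14

Occurrences land 6·i days after April 21, 1983 for i = 0, 1, 2, …
April 22, 1983 is 1 day after the start; 1 ÷ 6 = 0 remainder 1; since the remainder is 1, round up to i = 1. First occurrence in the window: #2 on April 27, 1983 (1×6 = 6 days in).
July 17, 1983 is 87 days after the start; 87 ÷ 6 = 14 remainder 3. Last occurrence in the window: #15 on July 14, 1983.
Occurrences #2 through #15: 14 in total.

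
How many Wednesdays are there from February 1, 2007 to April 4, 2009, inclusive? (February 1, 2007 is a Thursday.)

113

February 1, 2007 is a Thursday; the first Wednesday on or after it is February 7, 2007 (6 days later).
From February 7, 2007 to April 4, 2009: 327 + 366 + 94 = 787 days (rest of 2007, 2008, to April 4, 2009 in 2009).
787 ÷ 7 = 112 full weeks with remainder 3, so 112 more Wednesdays after the first → 113.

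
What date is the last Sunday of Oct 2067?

The first Sunday of Oct 2067 is Oct 2.
Oct 2067 has 31 days. Adding weeks: 2, 9, 16, 23, 30 — the last one ≤ 31 is the 30th.

Oct 30, 2067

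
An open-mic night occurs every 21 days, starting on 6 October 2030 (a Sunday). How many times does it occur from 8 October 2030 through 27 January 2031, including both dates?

Occurrences land 21·i days after 6 October 2030 for i = 0, 1, 2, …
8 October 2030 is 2 days after the start; 2 ÷ 21 = 0 remainder 2; since the remainder is 2, round up to i = 1. First occurrence in the window: #2 on 27 October 2030 (1×21 = 21 days in).
27 January 2031 is 113 days after the start; 113 ÷ 21 = 5 remainder 8. Last occurrence in the window: #6 on 19 January 2031.
Occurrences #2 through #6: 5 in total.

5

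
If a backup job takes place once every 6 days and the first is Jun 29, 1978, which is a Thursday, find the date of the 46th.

The 46th occurrence is 45 intervals after the first: 45 × 6 = 270 days after Jun 29, 1978.
Jun has 30 days — 1 day to the end of Jun leaves 269.
Jul has 31 days (238 left).
Aug has 31 days (207 left).
Sep has 30 days (177 left).
Oct has 31 days (146 left).
Nov has 30 days (116 left).
Dec has 31 days (85 left).
Jan has 31 days (54 left).
Feb has 28 days (26 left).
26 days into Mar → Mar 26, 1979.

Mar 26, 1979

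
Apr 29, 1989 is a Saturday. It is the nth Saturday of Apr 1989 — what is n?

Day 29 falls in week ⌈29/7⌉ of the month.
Days 1–7 hold the 1st Saturday, 8–14 the 2nd, 15–21 the 3rd, 22–28 the 4th, 29–31 the 5th.
29 is in the range for the 5th.

5th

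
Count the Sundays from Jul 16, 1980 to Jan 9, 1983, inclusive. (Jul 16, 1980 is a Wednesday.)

Jul 16, 1980 is a Wednesday; the first Sunday on or after it is Jul 20, 1980 (4 days later).
From Jul 20, 1980 to Jan 9, 1983: 164 + 365 + 365 + 9 = 903 days (rest of 1980, 1981, 1982, to Jan 9, 1983 in 1983).
903 ÷ 7 = 129 full weeks with remainder 0, so 129 more Sundays after the first → 130.

130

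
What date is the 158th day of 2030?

2030-06-07

January has 31 days (158 − 31 = 127 remain).
February has 28 days (127 − 28 = 99 remain).
March has 31 days (99 − 31 = 68 remain).
April has 30 days (68 − 30 = 38 remain).
May has 31 days (38 − 31 = 7 remain).
7 into June → June 7.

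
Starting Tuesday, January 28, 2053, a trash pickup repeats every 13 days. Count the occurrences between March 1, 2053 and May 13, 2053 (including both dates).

6

Occurrences land 13·i days after January 28, 2053 for i = 0, 1, 2, …
March 1, 2053 is 32 days after the start; 32 ÷ 13 = 2 remainder 6; since the remainder is 6, round up to i = 3. First occurrence in the window: #4 on March 8, 2053 (3×13 = 39 days in).
May 13, 2053 is 105 days after the start; 105 ÷ 13 = 8 remainder 1. Last occurrence in the window: #9 on May 12, 2053.
Occurrences #4 through #9: 6 in total.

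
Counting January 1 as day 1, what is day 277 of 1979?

January has 31 days (277 − 31 = 246 remain).
February has 28 days (246 − 28 = 218 remain).
March has 31 days (218 − 31 = 187 remain).
April has 30 days (187 − 30 = 157 remain).
May has 31 days (157 − 31 = 126 remain).
June has 30 days (126 − 30 = 96 remain).
July has 31 days (96 − 31 = 65 remain).
August has 31 days (65 − 31 = 34 remain).
September has 30 days (34 − 30 = 4 remain).
4 into October → October 4.

1979-10-04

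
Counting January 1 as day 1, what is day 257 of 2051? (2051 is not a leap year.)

Jan has 31 days (257 − 31 = 226 remain).
Feb has 28 days (226 − 28 = 198 remain).
Mar has 31 days (198 − 31 = 167 remain).
Apr has 30 days (167 − 30 = 137 remain).
May has 31 days (137 − 31 = 106 remain).
Jun has 30 days (106 − 30 = 76 remain).
Jul has 31 days (76 − 31 = 45 remain).
Aug has 31 days (45 − 31 = 14 remain).
14 into Sep → Sep 14.

Sep 14, 2051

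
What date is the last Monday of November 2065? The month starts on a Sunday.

30 November 2065

November 2065 begins on a Sunday, so the first Monday is November 2 (1 day later).
November 2065 has 30 days. Adding weeks: 2, 9, 16, 23, 30 — the last one ≤ 30 is the 30th.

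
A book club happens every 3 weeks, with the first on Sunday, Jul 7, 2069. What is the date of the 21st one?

The 21st occurrence is 20 intervals after the first: 20 × 21 = 420 days after Jul 7, 2069.
Jul has 31 days — 24 days to the end of Jul leaves 396.
Aug has 31 days (365 left).
Sep has 30 days (335 left).
Oct has 31 days (304 left).
Nov has 30 days (274 left).
Dec has 31 days (243 left).
Jan has 31 days (212 left).
Feb has 28 days (184 left).
Mar has 31 days (153 left).
Apr has 30 days (123 left).
May has 31 days (92 left).
Jun has 30 days (62 left).
Jul has 31 days (31 left).
31 days into Aug → Aug 31, 2070.

Aug 31, 2070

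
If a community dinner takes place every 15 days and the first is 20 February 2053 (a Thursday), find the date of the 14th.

The 14th occurrence is 13 intervals after the first: 13 × 15 = 195 days after 20 February 2053.
February has 28 days — 8 days to the end of February leaves 187.
March has 31 days (156 left).
April has 30 days (126 left).
May has 31 days (95 left).
June has 30 days (65 left).
July has 31 days (34 left).
August has 31 days (3 left).
3 days into September → 3 September 2053.

3 September 2053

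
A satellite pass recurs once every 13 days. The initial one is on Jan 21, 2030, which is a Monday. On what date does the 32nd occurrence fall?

Feb 28, 2031

The 32nd occurrence is 31 intervals after the first: 31 × 13 = 403 days after Jan 21, 2030.
Jan has 31 days — 10 days to the end of Jan leaves 393.
Feb has 28 days (365 left).
Mar has 31 days (334 left).
Apr has 30 days (304 left).
May has 31 days (273 left).
Jun has 30 days (243 left).
Jul has 31 days (212 left).
Aug has 31 days (181 left).
Sep has 30 days (151 left).
Oct has 31 days (120 left).
Nov has 30 days (90 left).
Dec has 31 days (59 left).
Jan has 31 days (28 left).
28 days into Feb → Feb 28, 2031.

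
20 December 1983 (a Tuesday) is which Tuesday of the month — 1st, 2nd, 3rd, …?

Day 20 falls in week ⌈20/7⌉ of the month.
Days 1–7 hold the 1st Tuesday, 8–14 the 2nd, 15–21 the 3rd, 22–28 the 4th, 29–31 the 5th.
20 is in the range for the 3rd.

3rd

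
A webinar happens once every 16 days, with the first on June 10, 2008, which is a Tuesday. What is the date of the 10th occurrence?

November 1, 2008

The 10th occurrence is 9 intervals after the first: 9 × 16 = 144 days after June 10, 2008.
June has 30 days — 20 days to the end of June leaves 124.
July has 31 days (93 left).
August has 31 days (62 left).
September has 30 days (32 left).
October has 31 days (1 left).
1 day into November → November 1, 2008.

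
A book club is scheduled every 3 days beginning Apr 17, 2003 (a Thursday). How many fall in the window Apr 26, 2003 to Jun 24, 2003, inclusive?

20

Occurrences land 3·i days after Apr 17, 2003 for i = 0, 1, 2, …
Apr 26, 2003 is 9 days after the start; 9 ÷ 3 = 3 remainder 0. First occurrence in the window: #4 on Apr 26, 2003 (3×3 = 9 days in).
Jun 24, 2003 is 68 days after the start; 68 ÷ 3 = 22 remainder 2. Last occurrence in the window: #23 on Jun 22, 2003.
Occurrences #4 through #23: 20 in total.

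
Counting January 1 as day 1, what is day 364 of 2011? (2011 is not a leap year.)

January has 31 days (364 − 31 = 333 remain).
February has 28 days (333 − 28 = 305 remain).
March has 31 days (305 − 31 = 274 remain).
April has 30 days (274 − 30 = 244 remain).
May has 31 days (244 − 31 = 213 remain).
June has 30 days (213 − 30 = 183 remain).
July has 31 days (183 − 31 = 152 remain).
August has 31 days (152 − 31 = 121 remain).
September has 30 days (121 − 30 = 91 remain).
October has 31 days (91 − 31 = 60 remain).
November has 30 days (60 − 30 = 30 remain).
30 into December → December 30.

30 December 2011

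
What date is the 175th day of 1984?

23 June 1984

January has 31 days (175 − 31 = 144 remain).
February has 29 days (144 − 29 = 115 remain).
March has 31 days (115 − 31 = 84 remain).
April has 30 days (84 − 30 = 54 remain).
May has 31 days (54 − 31 = 23 remain).
23 into June → June 23.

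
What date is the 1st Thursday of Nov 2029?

Nov 1, 2029

Nov 2029 begins on a Thursday, so the first Thursday is Nov 1.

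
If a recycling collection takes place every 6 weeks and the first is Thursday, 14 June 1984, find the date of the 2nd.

26 July 1984

The 2nd occurrence is 1 interval after the first: 1 × 42 = 42 days after 14 June 1984.
June has 30 days — 16 days to the end of June leaves 26.
26 days into July → 26 July 1984.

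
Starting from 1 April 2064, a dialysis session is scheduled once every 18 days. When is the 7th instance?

The 7th occurrence is 6 intervals after the first: 6 × 18 = 108 days after 1 April 2064.
April has 30 days — 29 days to the end of April leaves 79.
May has 31 days (48 left).
June has 30 days (18 left).
18 days into July → 18 July 2064.

18 July 2064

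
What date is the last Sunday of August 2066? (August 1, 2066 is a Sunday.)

August 2066 begins on a Sunday, so the first Sunday is August 1.
August 2066 has 31 days. Adding weeks: 1, 8, 15, 22, 29 — the last one ≤ 31 is the 29th.

2066-08-29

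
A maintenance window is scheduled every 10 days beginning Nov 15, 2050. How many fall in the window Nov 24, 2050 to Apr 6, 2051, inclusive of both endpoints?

Occurrences land 10·i days after Nov 15, 2050 for i = 0, 1, 2, …
Nov 24, 2050 is 9 days after the start; 9 ÷ 10 = 0 remainder 9; since the remainder is 9, round up to i = 1. First occurrence in the window: #2 on Nov 25, 2050 (1×10 = 10 days in).
Apr 6, 2051 is 142 days after the start; 142 ÷ 10 = 14 remainder 2. Last occurrence in the window: #15 on Apr 4, 2051.
Occurrences #2 through #15: 14 in total.

14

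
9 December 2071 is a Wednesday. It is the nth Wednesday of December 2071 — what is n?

2nd

Day 9 falls in week ⌈9/7⌉ of the month.
Days 1–7 hold the 1st Wednesday, 8–14 the 2nd, 15–21 the 3rd, 22–28 the 4th, 29–31 the 5th.
9 is in the range for the 2nd.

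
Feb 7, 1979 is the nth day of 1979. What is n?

Days in months before Feb: 31 = 31.
Plus 7 days into Feb → day 38.

38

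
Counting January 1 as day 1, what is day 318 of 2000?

Jan has 31 days (318 − 31 = 287 remain).
Feb has 29 days (287 − 29 = 258 remain).
Mar has 31 days (258 − 31 = 227 remain).
Apr has 30 days (227 − 30 = 197 remain).
May has 31 days (197 − 31 = 166 remain).
Jun has 30 days (166 − 30 = 136 remain).
Jul has 31 days (136 − 31 = 105 remain).
Aug has 31 days (105 − 31 = 74 remain).
Sep has 30 days (74 − 30 = 44 remain).
Oct has 31 days (44 − 31 = 13 remain).
13 into Nov → Nov 13.

Nov 13, 2000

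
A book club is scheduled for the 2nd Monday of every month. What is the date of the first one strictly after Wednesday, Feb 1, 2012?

Feb 13, 2012

Feb 2012 starts on a Wednesday; its first Monday is the 6th, so the 2nd Monday is the 13th — Feb 13, 2012.
Feb 13, 2012 is after Feb 1, 2012, so that is the next one.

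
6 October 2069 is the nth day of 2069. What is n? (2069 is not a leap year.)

279

Days in months before October: 31 + 28 + 31 + 30 + 31 + 30 + 31 + 31 + 30 = 273.
Plus 6 days into October → day 279.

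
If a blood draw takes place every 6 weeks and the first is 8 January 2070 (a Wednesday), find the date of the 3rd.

The 3rd occurrence is 2 intervals after the first: 2 × 42 = 84 days after 8 January 2070.
January has 31 days — 23 days to the end of January leaves 61.
February has 28 days (33 left).
March has 31 days (2 left).
2 days into April → 2 April 2070.

2 April 2070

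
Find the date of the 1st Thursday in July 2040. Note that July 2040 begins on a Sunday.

July 2040 begins on a Sunday, so the first Thursday is July 5 (4 days later).

2040-07-05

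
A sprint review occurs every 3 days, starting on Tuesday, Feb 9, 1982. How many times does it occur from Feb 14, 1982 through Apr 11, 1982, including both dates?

Occurrences land 3·i days after Feb 9, 1982 for i = 0, 1, 2, …
Feb 14, 1982 is 5 days after the start; 5 ÷ 3 = 1 remainder 2; since the remainder is 2, round up to i = 2. First occurrence in the window: #3 on Feb 15, 1982 (2×3 = 6 days in).
Apr 11, 1982 is 61 days after the start; 61 ÷ 3 = 20 remainder 1. Last occurrence in the window: #21 on Apr 10, 1982.
Occurrences #3 through #21: 19 in total.

19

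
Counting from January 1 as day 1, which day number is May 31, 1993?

151

Days in months before May: 31 + 28 + 31 + 30 = 120.
Plus 31 days into May → day 151.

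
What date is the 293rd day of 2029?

Oct 20, 2029

Jan has 31 days (293 − 31 = 262 remain).
Feb has 28 days (262 − 28 = 234 remain).
Mar has 31 days (234 − 31 = 203 remain).
Apr has 30 days (203 − 30 = 173 remain).
May has 31 days (173 − 31 = 142 remain).
Jun has 30 days (142 − 30 = 112 remain).
Jul has 31 days (112 − 31 = 81 remain).
Aug has 31 days (81 − 31 = 50 remain).
Sep has 30 days (50 − 30 = 20 remain).
20 into Oct → Oct 20.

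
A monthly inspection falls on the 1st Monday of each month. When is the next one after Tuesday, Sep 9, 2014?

Oct 6, 2014

Sep 2014 starts on a Monday, so its 1st Monday is Sep 1, 2014.
That is not after Sep 9, 2014, so look at Oct 2014.
Oct 2014 starts on a Wednesday, so its 1st Monday is Oct 6, 2014 (5 days in).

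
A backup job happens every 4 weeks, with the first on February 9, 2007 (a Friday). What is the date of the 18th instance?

The 18th occurrence is 17 intervals after the first: 17 × 28 = 476 days after February 9, 2007.
February has 28 days — 19 days to the end of February leaves 457.
From end of February to end of 2007 is 306 days (151 left).
January has 31 days (120 left).
February has 29 days (91 left).
March has 31 days (60 left).
April has 30 days (30 left).
30 days into May → May 30, 2008.

May 30, 2008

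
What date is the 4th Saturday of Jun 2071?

Jun 27, 2071

Jun 2071 begins on a Monday, so the first Saturday is Jun 6 (5 days later).
The 4th Saturday is 3 weeks later: 6 + 21 = 27.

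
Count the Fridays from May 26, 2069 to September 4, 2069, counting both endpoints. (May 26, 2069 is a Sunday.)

14

May 26, 2069 is a Sunday; the first Friday on or after it is May 31, 2069 (5 days later).
From May 31, 2069 to September 4, 2069: 0 + 30 + 31 + 31 + 4 = 96 days (rest of May, June, July, August, September).
96 ÷ 7 = 13 full weeks with remainder 5, so 13 more Fridays after the first → 14.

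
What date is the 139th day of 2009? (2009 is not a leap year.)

May 19, 2009

January has 31 days (139 − 31 = 108 remain).
February has 28 days (108 − 28 = 80 remain).
March has 31 days (80 − 31 = 49 remain).
April has 30 days (49 − 30 = 19 remain).
19 into May → May 19.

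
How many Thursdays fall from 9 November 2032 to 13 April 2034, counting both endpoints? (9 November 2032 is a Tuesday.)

75

9 November 2032 is a Tuesday; the first Thursday on or after it is 11 November 2032 (2 days later).
From 11 November 2032 to 13 April 2034: 50 + 365 + 103 = 518 days (rest of 2032, 2033, to 13 April 2034 in 2034).
518 ÷ 7 = 74 full weeks with remainder 0, so 74 more Thursdays after the first → 75.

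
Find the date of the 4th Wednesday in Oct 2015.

The first Wednesday of Oct 2015 is Oct 7.
The 4th Wednesday is 3 weeks later: 7 + 21 = 28.

Oct 28, 2015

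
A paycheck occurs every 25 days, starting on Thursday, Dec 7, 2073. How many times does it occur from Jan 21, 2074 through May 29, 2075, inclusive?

Occurrences land 25·i days after Dec 7, 2073 for i = 0, 1, 2, …
Jan 21, 2074 is 45 days after the start; 45 ÷ 25 = 1 remainder 20; since the remainder is 20, round up to i = 2. First occurrence in the window: #3 on Jan 26, 2074 (2×25 = 50 days in).
May 29, 2075 is 538 days after the start; 538 ÷ 25 = 21 remainder 13. Last occurrence in the window: #22 on May 16, 2075.
Occurrences #3 through #22: 20 in total.

20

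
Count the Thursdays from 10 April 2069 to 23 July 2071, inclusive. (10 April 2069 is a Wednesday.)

10 April 2069 is a Wednesday; the first Thursday on or after it is 11 April 2069 (1 day later).
From 11 April 2069 to 23 July 2071: 264 + 365 + 204 = 833 days (rest of 2069, 2070, to 23 July 2071 in 2071).
833 ÷ 7 = 119 full weeks with remainder 0, so 119 more Thursdays after the first → 120.

120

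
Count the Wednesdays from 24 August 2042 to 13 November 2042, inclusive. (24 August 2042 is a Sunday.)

12

24 August 2042 is a Sunday; the first Wednesday on or after it is 27 August 2042 (3 days later).
From 27 August 2042 to 13 November 2042: 4 + 30 + 31 + 13 = 78 days (rest of August, September, October, November).
78 ÷ 7 = 11 full weeks with remainder 1, so 11 more Wednesdays after the first → 12.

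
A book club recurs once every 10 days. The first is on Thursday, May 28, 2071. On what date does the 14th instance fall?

Oct 5, 2071

The 14th occurrence is 13 intervals after the first: 13 × 10 = 130 days after May 28, 2071.
May has 31 days — 3 days to the end of May leaves 127.
Jun has 30 days (97 left).
Jul has 31 days (66 left).
Aug has 31 days (35 left).
Sep has 30 days (5 left).
5 days into Oct → Oct 5, 2071.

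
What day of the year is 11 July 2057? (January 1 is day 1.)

Days in months before July: 31 + 28 + 31 + 30 + 31 + 30 = 181.
Plus 11 days into July → day 192.

192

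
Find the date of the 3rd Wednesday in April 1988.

1988-04-20

The first Wednesday of April 1988 is April 6.
The 3rd Wednesday is 2 weeks later: 6 + 14 = 20.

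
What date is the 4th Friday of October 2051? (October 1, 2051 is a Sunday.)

27 October 2051

October 2051 begins on a Sunday, so the first Friday is October 6 (5 days later).
The 4th Friday is 3 weeks later: 6 + 21 = 27.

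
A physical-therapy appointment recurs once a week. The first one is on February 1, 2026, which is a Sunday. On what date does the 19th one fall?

The 19th occurrence is 18 intervals after the first: 18 × 7 = 126 days after February 1, 2026.
February has 28 days — 27 days to the end of February leaves 99.
March has 31 days (68 left).
April has 30 days (38 left).
May has 31 days (7 left).
7 days into June → June 7, 2026.

June 7, 2026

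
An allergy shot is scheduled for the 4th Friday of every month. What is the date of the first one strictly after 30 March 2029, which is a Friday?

March 2029 starts on a Thursday; its first Friday is the 2nd, so the 4th Friday is the 23rd — 23 March 2029.
That is not after 30 March 2029, so look at April 2029.
April 2029 starts on a Sunday; its first Friday is the 6th, so the 4th Friday is the 27th — 27 April 2029.

27 April 2029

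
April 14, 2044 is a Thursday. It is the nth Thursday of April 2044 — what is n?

2nd

Day 14 falls in week ⌈14/7⌉ of the month.
Days 1–7 hold the 1st Thursday, 8–14 the 2nd, 15–21 the 3rd, 22–28 the 4th, 29–31 the 5th.
14 is in the range for the 2nd.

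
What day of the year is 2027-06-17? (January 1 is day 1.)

Days in months before June: 31 + 28 + 31 + 30 + 31 = 151.
Plus 17 days into June → day 168.

168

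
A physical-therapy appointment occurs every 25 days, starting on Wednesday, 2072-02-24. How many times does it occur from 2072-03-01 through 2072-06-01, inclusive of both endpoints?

Occurrences land 25·i days after 2072-02-24 for i = 0, 1, 2, …
2072-03-01 is 6 days after the start; 6 ÷ 25 = 0 remainder 6; since the remainder is 6, round up to i = 1. First occurrence in the window: #2 on 2072-03-20 (1×25 = 25 days in).
2072-06-01 is 98 days after the start; 98 ÷ 25 = 3 remainder 23. Last occurrence in the window: #4 on 2072-05-09.
Occurrences #2 through #4: 3 in total.

3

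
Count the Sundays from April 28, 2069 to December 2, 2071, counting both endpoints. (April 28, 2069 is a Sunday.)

April 28, 2069 is a Sunday; the first Sunday on or after it is April 28, 2069.
From April 28, 2069 to December 2, 2071: 247 + 365 + 336 = 948 days (rest of 2069, 2070, to December 2, 2071 in 2071).
948 ÷ 7 = 135 full weeks with remainder 3, so 135 more Sundays after the first → 136.

136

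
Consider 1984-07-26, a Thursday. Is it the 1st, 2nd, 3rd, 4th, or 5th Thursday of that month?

Day 26 falls in week ⌈26/7⌉ of the month.
Days 1–7 hold the 1st Thursday, 8–14 the 2nd, 15–21 the 3rd, 22–28 the 4th, 29–31 the 5th.
26 is in the range for the 4th.

4th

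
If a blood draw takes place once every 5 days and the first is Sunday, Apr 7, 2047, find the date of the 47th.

Nov 23, 2047

The 47th occurrence is 46 intervals after the first: 46 × 5 = 230 days after Apr 7, 2047.
Apr has 30 days — 23 days to the end of Apr leaves 207.
May has 31 days (176 left).
Jun has 30 days (146 left).
Jul has 31 days (115 left).
Aug has 31 days (84 left).
Sep has 30 days (54 left).
Oct has 31 days (23 left).
23 days into Nov → Nov 23, 2047.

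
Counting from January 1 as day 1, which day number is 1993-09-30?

273

Days in months before September: 31 + 28 + 31 + 30 + 31 + 30 + 31 + 31 = 243.
Plus 30 days into September → day 273.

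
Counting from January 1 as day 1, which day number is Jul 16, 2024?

198

Days in months before Jul: 31 + 29 + 31 + 30 + 31 + 30 = 182.
Plus 16 days into Jul → day 198.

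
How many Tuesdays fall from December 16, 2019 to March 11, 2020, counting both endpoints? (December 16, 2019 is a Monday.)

December 16, 2019 is a Monday; the first Tuesday on or after it is December 17, 2019 (1 day later).
From December 17, 2019 to March 11, 2020: 14 + 31 + 29 + 11 = 85 days (rest of December, January, February, March).
85 ÷ 7 = 12 full weeks with remainder 1, so 12 more Tuesdays after the first → 13.

13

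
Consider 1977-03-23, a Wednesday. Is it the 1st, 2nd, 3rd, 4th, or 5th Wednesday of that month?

Day 23 falls in week ⌈23/7⌉ of the month.
Days 1–7 hold the 1st Wednesday, 8–14 the 2nd, 15–21 the 3rd, 22–28 the 4th, 29–31 the 5th.
23 is in the range for the 4th.

4th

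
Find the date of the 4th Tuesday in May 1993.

25 May 1993

May 1993 begins on a Saturday, so the first Tuesday is May 4 (3 days later).
The 4th Tuesday is 3 weeks later: 4 + 21 = 25.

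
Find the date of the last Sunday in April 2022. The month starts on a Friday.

April 24, 2022

April 2022 begins on a Friday, so the first Sunday is April 3 (2 days later).
April 2022 has 30 days. Adding weeks: 3, 10, 17, 24 — the last one ≤ 30 is the 24th.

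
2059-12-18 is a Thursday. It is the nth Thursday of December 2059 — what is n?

3rd

Day 18 falls in week ⌈18/7⌉ of the month.
Days 1–7 hold the 1st Thursday, 8–14 the 2nd, 15–21 the 3rd, 22–28 the 4th, 29–31 the 5th.
18 is in the range for the 3rd.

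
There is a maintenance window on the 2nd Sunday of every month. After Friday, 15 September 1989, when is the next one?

September 1989 starts on a Friday; its first Sunday is the 3rd, so the 2nd Sunday is the 10th — 10 September 1989.
That is not after 15 September 1989, so look at October 1989.
October 1989 starts on a Sunday; its first Sunday is the 1st, so the 2nd Sunday is the 8th — 8 October 1989.

8 October 1989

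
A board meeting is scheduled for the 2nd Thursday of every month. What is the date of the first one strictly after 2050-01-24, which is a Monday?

January 2050 starts on a Saturday; its first Thursday is the 6th, so the 2nd Thursday is the 13th — 2050-01-13.
That is not after 2050-01-24, so look at February 2050.
February 2050 starts on a Tuesday; its first Thursday is the 3rd, so the 2nd Thursday is the 10th — 2050-02-10.

2050-02-10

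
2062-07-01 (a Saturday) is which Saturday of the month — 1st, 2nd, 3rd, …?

Day 1 falls in week ⌈1/7⌉ of the month.
Days 1–7 hold the 1st Saturday, 8–14 the 2nd, 15–21 the 3rd, 22–28 the 4th, 29–31 the 5th.
1 is in the range for the 1st.

1st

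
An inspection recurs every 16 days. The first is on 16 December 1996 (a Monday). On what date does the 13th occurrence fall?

26 June 1997

The 13th occurrence is 12 intervals after the first: 12 × 16 = 192 days after 16 December 1996.
December has 31 days — 15 days to the end of December leaves 177.
January has 31 days (146 left).
February has 28 days (118 left).
March has 31 days (87 left).
April has 30 days (57 left).
May has 31 days (26 left).
26 days into June → 26 June 1997.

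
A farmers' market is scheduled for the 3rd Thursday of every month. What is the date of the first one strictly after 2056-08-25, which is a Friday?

August 2056 starts on a Tuesday; its first Thursday is the 3rd, so the 3rd Thursday is the 17th — 2056-08-17.
That is not after 2056-08-25, so look at September 2056.
September 2056 starts on a Friday; its first Thursday is the 7th, so the 3rd Thursday is the 21st — 2056-09-21.

2056-09-21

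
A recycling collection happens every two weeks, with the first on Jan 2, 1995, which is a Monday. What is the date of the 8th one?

The 8th occurrence is 7 intervals after the first: 7 × 14 = 98 days after Jan 2, 1995.
Jan has 31 days — 29 days to the end of Jan leaves 69.
Feb has 28 days (41 left).
Mar has 31 days (10 left).
10 days into Apr → Apr 10, 1995.

Apr 10, 1995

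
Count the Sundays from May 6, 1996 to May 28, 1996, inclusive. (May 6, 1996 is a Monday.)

May 6, 1996 is a Monday; the first Sunday on or after it is May 12, 1996 (6 days later).
From May 12, 1996 to May 28, 1996 is 28 − 12 = 16 days.
16 ÷ 7 = 2 full weeks with remainder 2, so 2 more Sundays after the first → 3.

3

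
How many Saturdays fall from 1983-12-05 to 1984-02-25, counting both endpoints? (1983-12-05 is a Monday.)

1983-12-05 is a Monday; the first Saturday on or after it is 1983-12-10 (5 days later).
From 1983-12-10 to 1984-02-25: 21 + 31 + 25 = 77 days (rest of December, January, February).
77 ÷ 7 = 11 full weeks with remainder 0, so 11 more Saturdays after the first → 12.

12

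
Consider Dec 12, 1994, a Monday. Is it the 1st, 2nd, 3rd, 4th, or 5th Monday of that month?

2nd

Day 12 falls in week ⌈12/7⌉ of the month.
Days 1–7 hold the 1st Monday, 8–14 the 2nd, 15–21 the 3rd, 22–28 the 4th, 29–31 the 5th.
12 is in the range for the 2nd.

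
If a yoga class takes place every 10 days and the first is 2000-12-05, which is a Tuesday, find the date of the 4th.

The 4th occurrence is 3 intervals after the first: 3 × 10 = 30 days after 2000-12-05.
December has 31 days — 26 days to the end of December leaves 4.
4 days into January → 2001-01-04.

2001-01-04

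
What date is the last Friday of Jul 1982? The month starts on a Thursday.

Jul 30, 1982

Jul 1982 begins on a Thursday, so the first Friday is Jul 2 (1 day later).
Jul 1982 has 31 days. Adding weeks: 2, 9, 16, 23, 30 — the last one ≤ 31 is the 30th.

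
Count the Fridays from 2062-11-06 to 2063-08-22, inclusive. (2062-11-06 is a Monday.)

41

2062-11-06 is a Monday; the first Friday on or after it is 2062-11-10 (4 days later).
From 2062-11-10 to 2063-08-22: 20 + 31 + 31 + 28 + 31 + 30 + 31 + 30 + 31 + 22 = 285 days (rest of November, December, January, February, March, April, May, June, July, August).
285 ÷ 7 = 40 full weeks with remainder 5, so 40 more Fridays after the first → 41.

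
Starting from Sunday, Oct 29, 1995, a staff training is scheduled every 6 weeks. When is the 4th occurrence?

The 4th occurrence is 3 intervals after the first: 3 × 42 = 126 days after Oct 29, 1995.
Oct has 31 days — 2 days to the end of Oct leaves 124.
Nov has 30 days (94 left).
Dec has 31 days (63 left).
Jan has 31 days (32 left).
Feb has 29 days (3 left).
3 days into Mar → Mar 3, 1996.

Mar 3, 1996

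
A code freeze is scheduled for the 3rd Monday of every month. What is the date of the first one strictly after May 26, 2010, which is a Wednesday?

May 2010 starts on a Saturday; its first Monday is the 3rd, so the 3rd Monday is the 17th — May 17, 2010.
That is not after May 26, 2010, so look at Jun 2010.
Jun 2010 starts on a Tuesday; its first Monday is the 7th, so the 3rd Monday is the 21st — Jun 21, 2010.

Jun 21, 2010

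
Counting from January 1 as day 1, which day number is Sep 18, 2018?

Days in months before Sep: 31 + 28 + 31 + 30 + 31 + 30 + 31 + 31 = 243.
Plus 18 days into Sep → day 261.

261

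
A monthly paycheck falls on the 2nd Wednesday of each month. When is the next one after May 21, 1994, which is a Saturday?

May 1994 starts on a Sunday; its first Wednesday is the 4th, so the 2nd Wednesday is the 11th — May 11, 1994.
That is not after May 21, 1994, so look at June 1994.
June 1994 starts on a Wednesday; its first Wednesday is the 1st, so the 2nd Wednesday is the 8th — June 8, 1994.

June 8, 1994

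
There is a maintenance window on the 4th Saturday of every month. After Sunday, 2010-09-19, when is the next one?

September 2010 starts on a Wednesday; its first Saturday is the 4th, so the 4th Saturday is the 25th — 2010-09-25.
2010-09-25 is after 2010-09-19, so that is the next one.

2010-09-25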